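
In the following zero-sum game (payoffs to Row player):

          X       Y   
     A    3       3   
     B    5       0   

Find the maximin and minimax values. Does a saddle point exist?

Maximin = 3, Minimax = 3, Saddle: True

Work:
Row minimums: [3, 0] → maximin = 3
Column maximums: [5, 3] → minimax = 3
Saddle point exists! Game value = 3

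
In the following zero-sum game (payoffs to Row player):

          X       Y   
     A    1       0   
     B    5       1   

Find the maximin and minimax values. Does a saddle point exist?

Maximin = 1, Minimax = 1, Saddle: True

Work:
Row minimums: [0, 1] → maximin = 1
Column maximums: [5, 1] → minimax = 1
Saddle point exists! Game value = 1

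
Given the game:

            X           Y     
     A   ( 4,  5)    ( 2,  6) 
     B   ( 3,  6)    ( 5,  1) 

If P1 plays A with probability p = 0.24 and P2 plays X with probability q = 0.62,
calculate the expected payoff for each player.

E[P1] = 3.6352, E[P2] = 4.4072

Work:
E[P1] = p·q·π₁(A,X) + p·(1-q)·π₁(A,Y) + (1-p)·q·π₁(B,X) + (1-p)·(1-q)·π₁(B,Y)
= 0.24·0.62·4 + 0.24·0.38·2 + 0.76·0.62·3 + 0.76·0.38·5
= 3.6352

E[P2] = 4.4072 (similar calculation)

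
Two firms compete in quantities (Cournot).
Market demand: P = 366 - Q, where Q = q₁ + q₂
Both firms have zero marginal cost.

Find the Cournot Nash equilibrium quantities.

q₁* = q₂* = 122.0; P* = 122.0

Work:
Profit: π_i = P·q_i = (a - q_i - q_j)·q_i
FOC: ∂π_i/∂q_i = a - 2q_i - q_j = 0
Reaction function: q_i = (366 - q_j)/2
Symmetry: q* = 366/3 = 122.0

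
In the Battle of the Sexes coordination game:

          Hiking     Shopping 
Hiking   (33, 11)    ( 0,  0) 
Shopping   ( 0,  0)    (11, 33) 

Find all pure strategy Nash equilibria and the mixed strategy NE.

Pure NE: (Hiking, Hiking) and (Shopping, Shopping); Mixed NE: p = 0.75, q = 0.25

Work:
Check pure NE:
(Hiking, Hiking): (33, 11) - no unilateral deviation beneficial
(Shopping, Shopping): (11, 33) - no unilateral deviation beneficial
Mixed NE: P1 plays Hiking with p = 0.75, P2 plays Hiking with q = 0.25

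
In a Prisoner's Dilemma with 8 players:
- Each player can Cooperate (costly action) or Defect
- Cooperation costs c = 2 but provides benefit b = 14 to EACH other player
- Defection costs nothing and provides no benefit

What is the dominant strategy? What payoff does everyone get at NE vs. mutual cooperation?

Dominant: Defect; NE payoff = 0; Coop payoff = 96

Work:
Defect dominates (saves cost c = 2, benefit to others is external)
NE: All defect → everyone gets 0
If all cooperate: each receives (7)×14 - 2 = 96
Social dilemma: 96 > 0 but NE gives 0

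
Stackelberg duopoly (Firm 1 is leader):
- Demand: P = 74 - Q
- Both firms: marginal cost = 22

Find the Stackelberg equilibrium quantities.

q₁* (leader) = 26.0, q₂* (follower) = 13.0

Work:
Follower's reaction: q₂ = (a - c - q₁)/2
Leader substitutes: π₁ = q₁·(a - q₁ - (a-c-q₁)/2 - c)
FOC: q₁* = (74 - 22)/2 = 26.00
Then: q₂* = (74 - 22 - 26.0)/2 = 13.00
Leader has first-mover advantage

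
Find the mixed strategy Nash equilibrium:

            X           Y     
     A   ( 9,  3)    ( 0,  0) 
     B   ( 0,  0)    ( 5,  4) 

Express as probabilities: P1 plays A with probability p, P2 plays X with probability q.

p = 0.5714, q = 0.3571

Work:
Find probabilities that make opponent indifferent:
P2 chooses q to make P1 indifferent between A and B
P1 chooses p to make P2 indifferent between X and Y
Mixed NE: P1 plays (A: 0.5714, B: 0.4286), P2 plays (X: 0.3571, Y: 0.6429)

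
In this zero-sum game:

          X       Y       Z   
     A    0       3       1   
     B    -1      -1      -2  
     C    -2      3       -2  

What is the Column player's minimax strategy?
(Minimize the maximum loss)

Column should play X, value = 0

Work:
Column player minimizes Row's maximum payoff:
Column X: max payoff to Row = 0
Column Y: max payoff to Row = 3
Column Z: max payoff to Row = 1
Minimum is 0, achieved by column X.
Minimax strategy: X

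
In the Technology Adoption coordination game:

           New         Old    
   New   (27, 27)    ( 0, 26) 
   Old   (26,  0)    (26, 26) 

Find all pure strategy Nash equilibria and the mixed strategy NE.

Pure NE: (New, New) and (Old, Old); Mixed NE: p = 0.963, q = 0.963

Work:
Check pure NE:
(New, New): (27, 27) - no unilateral deviation beneficial
(Old, Old): (26, 26) - no unilateral deviation beneficial
Mixed NE: P1 plays New with p = 0.963, P2 plays New with q = 0.963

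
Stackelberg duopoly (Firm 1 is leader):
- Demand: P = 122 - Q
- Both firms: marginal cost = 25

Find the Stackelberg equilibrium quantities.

q₁* (leader) = 48.5, q₂* (follower) = 24.25

Work:
Follower's reaction: q₂ = (a - c - q₁)/2
Leader substitutes: π₁ = q₁·(a - q₁ - (a-c-q₁)/2 - c)
FOC: q₁* = (122 - 25)/2 = 48.50
Then: q₂* = (122 - 25 - 48.5)/2 = 24.25
Leader has first-mover advantage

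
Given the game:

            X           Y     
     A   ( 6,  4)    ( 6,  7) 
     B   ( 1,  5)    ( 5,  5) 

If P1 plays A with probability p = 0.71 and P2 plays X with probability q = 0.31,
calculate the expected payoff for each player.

E[P1] = 5.3504, E[P2] = 5.7597

Work:
E[P1] = p·q·π₁(A,X) + p·(1-q)·π₁(A,Y) + (1-p)·q·π₁(B,X) + (1-p)·(1-q)·π₁(B,Y)
= 0.71·0.31·6 + 0.71·0.69·6 + 0.29·0.31·1 + 0.29·0.69·5
= 5.3504

E[P2] = 5.7597 (similar calculation)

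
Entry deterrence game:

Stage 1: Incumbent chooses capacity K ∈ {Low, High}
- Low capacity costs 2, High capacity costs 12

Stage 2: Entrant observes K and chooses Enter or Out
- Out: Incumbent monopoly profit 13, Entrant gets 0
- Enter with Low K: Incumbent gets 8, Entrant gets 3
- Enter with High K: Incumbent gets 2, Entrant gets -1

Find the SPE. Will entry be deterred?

SPE: (Low, Enter|Low, Out|High); Entry not deterred. Incumbent net profit = 6, Entrant gets 3

Work:
After Low K: Entrant enters (3 > 0)
After High K: Entrant stays out (-1 < 0)
Incumbent: Low → 8−2=6, High → 13−12=1
Incumbent chooses Low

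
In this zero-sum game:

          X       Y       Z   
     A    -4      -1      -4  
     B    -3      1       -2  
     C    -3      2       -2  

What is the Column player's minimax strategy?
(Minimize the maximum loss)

Column should play X, value = -3

Work:
Column player minimizes Row's maximum payoff:
Column X: max payoff to Row = -3
Column Y: max payoff to Row = 2
Column Z: max payoff to Row = -2
Minimum is -3, achieved by column X.
Minimax strategy: X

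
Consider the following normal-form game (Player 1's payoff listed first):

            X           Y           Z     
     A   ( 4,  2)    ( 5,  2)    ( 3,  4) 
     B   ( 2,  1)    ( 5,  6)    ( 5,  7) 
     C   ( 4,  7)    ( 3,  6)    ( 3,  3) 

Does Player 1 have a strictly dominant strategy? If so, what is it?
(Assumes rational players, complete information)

No strictly dominant strategy exists for Player 1

Work:
A strategy strictly dominates another if it gives a strictly higher payoff against every opponent action. Compare each pair of P1's strategies column-by-column:
  A vs B: [4 vs 2, 5 vs 5, 3 vs 5] → A does not strictly dominate B (column Y: 5 ≤ 5)
  A vs C: [4 vs 4, 5 vs 3, 3 vs 3] → A does not strictly dominate C (column X: 4 ≤ 4)
  B vs A: [2 vs 4, 5 vs 5, 5 vs 3] → B does not strictly dominate A (column X: 2 ≤ 4)
  B vs C: [2 vs 4, 5 vs 3, 5 vs 3] → B does not strictly dominate C (column X: 2 ≤ 4)
  C vs A: [4 vs 4, 3 vs 5, 3 vs 3] → C does not strictly dominate A (column X: 4 ≤ 4)
  C vs B: [4 vs 2, 3 vs 5, 3 vs 5] → C does not strictly dominate B (column Y: 3 ≤ 5)
No single strategy strictly dominates all others → no strictly dominant strategy.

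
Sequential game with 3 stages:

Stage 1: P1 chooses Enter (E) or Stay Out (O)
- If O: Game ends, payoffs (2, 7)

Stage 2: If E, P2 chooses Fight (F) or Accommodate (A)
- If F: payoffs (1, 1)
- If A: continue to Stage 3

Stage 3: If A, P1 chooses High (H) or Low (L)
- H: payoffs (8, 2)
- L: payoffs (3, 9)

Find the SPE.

SPE: (E, A, H); Outcome (8, 2)

Work:
Stage 3: P1 chooses H (8 vs 3)
Stage 2: P2: F->1, A->2 (anticipating H). Choose A
Stage 1: P1: O->2, E->8 (anticipating A, H). Choose E
SPE path: E -> A -> H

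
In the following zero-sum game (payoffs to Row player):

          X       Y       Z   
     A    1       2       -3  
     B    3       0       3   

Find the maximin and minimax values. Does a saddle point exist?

Maximin = 0, Minimax = 2, Saddle: False

Work:
Row minimums: [-3, 0] → maximin = 0
Column maximums: [3, 2, 3] → minimax = 2
No saddle point (maximin ≠ minimax). Mixed strategy needed.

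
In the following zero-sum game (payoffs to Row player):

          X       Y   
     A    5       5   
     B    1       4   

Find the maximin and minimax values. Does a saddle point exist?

Maximin = 5, Minimax = 5, Saddle: True

Work:
Row minimums: [5, 1] → maximin = 5
Column maximums: [5, 5] → minimax = 5
Saddle point exists! Game value = 5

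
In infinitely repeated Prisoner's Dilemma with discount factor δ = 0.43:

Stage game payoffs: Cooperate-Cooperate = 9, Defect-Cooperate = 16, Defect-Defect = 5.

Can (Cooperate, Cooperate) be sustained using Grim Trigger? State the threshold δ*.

δ* = 0.6364; since δ = 0.43 < 0.6364, cooperation cannot be sustained

Work:
For Grim Trigger:
Cooperate forever: 9/(1-δ)
Defect then punished: 16 + 5·δ/(1-δ)
Need: 9/(1-δ) ≥ 16 + 5·δ/(1-δ)
Solving: δ ≥ (T-R)/(T-P) = (16-9)/(16-5) = 0.6364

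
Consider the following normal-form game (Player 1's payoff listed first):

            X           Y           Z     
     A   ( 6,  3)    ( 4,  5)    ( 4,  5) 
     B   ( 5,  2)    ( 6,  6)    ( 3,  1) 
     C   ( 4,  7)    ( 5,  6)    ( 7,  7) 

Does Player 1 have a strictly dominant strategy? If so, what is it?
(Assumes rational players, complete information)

No strictly dominant strategy exists for Player 1

Work:
A strategy strictly dominates another if it gives a strictly higher payoff against every opponent action. Compare each pair of P1's strategies column-by-column:
  A vs B: [6 vs 5, 4 vs 6, 4 vs 3] → A does not strictly dominate B (column Y: 4 ≤ 6)
  A vs C: [6 vs 4, 4 vs 5, 4 vs 7] → A does not strictly dominate C (column Y: 4 ≤ 5)
  B vs A: [5 vs 6, 6 vs 4, 3 vs 4] → B does not strictly dominate A (column X: 5 ≤ 6)
  B vs C: [5 vs 4, 6 vs 5, 3 vs 7] → B does not strictly dominate C (column Z: 3 ≤ 7)
  C vs A: [4 vs 6, 5 vs 4, 7 vs 4] → C does not strictly dominate A (column X: 4 ≤ 6)
  C vs B: [4 vs 5, 5 vs 6, 7 vs 3] → C does not strictly dominate B (column X: 4 ≤ 5)
No single strategy strictly dominates all others → no strictly dominant strategy.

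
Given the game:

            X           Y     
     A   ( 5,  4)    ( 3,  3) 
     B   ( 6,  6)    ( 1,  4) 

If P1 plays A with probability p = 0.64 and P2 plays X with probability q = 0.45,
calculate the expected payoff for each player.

E[P1] = 3.666, E[P2] = 3.972

Work:
E[P1] = p·q·π₁(A,X) + p·(1-q)·π₁(A,Y) + (1-p)·q·π₁(B,X) + (1-p)·(1-q)·π₁(B,Y)
= 0.64·0.45·5 + 0.64·0.55·3 + 0.36·0.45·6 + 0.36·0.55·1
= 3.666

E[P2] = 3.972 (similar calculation)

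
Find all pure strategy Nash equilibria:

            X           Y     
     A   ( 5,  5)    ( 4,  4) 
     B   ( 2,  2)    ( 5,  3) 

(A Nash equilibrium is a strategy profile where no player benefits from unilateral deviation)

Nash equilibrium: (A, X), (B, Y)

Work:
Best responses:
  P1 vs X: payoffs [5, 2] → best response A (payoff 5)
  P1 vs Y: payoffs [4, 5] → best response B (payoff 5)
  P2 vs A: payoffs [5, 4] → best response X (payoff 5)
  P2 vs B: payoffs [2, 3] → best response Y (payoff 3)
Mutual best responses: (A,X), (B,Y) → Nash equilibria.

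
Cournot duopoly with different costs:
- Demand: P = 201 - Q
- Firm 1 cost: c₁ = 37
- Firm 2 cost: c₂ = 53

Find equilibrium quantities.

q₁* = 60.0, q₂* = 44.0

Work:
Reaction: q₁ = (201 - 37 - q₂)/2
Reaction: q₂ = (201 - 53 - q₁)/2
Solve simultaneously:
q₁* = (201 - 2×37 + 53)/3 = 60.0
q₂* = (201 - 2×53 + 37)/3 = 44.0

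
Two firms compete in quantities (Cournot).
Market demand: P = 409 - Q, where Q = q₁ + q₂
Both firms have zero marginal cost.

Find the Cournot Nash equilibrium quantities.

q₁* = q₂* = 136.33; P* = 136.33

Work:
Profit: π_i = P·q_i = (a - q_i - q_j)·q_i
FOC: ∂π_i/∂q_i = a - 2q_i - q_j = 0
Reaction function: q_i = (409 - q_j)/2
Symmetry: q* = 409/3 = 136.33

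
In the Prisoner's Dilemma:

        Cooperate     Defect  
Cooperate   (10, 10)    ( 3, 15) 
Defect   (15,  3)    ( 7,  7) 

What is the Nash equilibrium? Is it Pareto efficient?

(Defect, Defect) is NE; not Pareto efficient

Work:
Defect dominates Cooperate for both players:
If P2 cooperates: Defect (15) > Cooperate (10)
If P2 defects: Defect (7) > Cooperate (3)
NE: (Defect, Defect) with payoff (7, 7)
But (Cooperate, Cooperate) = (10, 10) Pareto dominates (7, 7)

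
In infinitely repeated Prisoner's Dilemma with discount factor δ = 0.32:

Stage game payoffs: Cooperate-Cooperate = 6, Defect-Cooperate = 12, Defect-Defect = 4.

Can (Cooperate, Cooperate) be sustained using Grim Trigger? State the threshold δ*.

δ* = 0.75; since δ = 0.32 < 0.75, cooperation cannot be sustained

Work:
For Grim Trigger:
Cooperate forever: 6/(1-δ)
Defect then punished: 12 + 4·δ/(1-δ)
Need: 6/(1-δ) ≥ 12 + 4·δ/(1-δ)
Solving: δ ≥ (T-R)/(T-P) = (12-6)/(12-4) = 0.75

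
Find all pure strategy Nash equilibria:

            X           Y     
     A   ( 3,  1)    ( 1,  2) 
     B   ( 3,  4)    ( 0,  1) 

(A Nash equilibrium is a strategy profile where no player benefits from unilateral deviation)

Nash equilibrium: (A, Y), (B, X)

Work:
Best responses:
  P1 vs X: payoffs [3, 3] → best response A/B (payoff 3)
  P1 vs Y: payoffs [1, 0] → best response A (payoff 1)
  P2 vs A: payoffs [1, 2] → best response Y (payoff 2)
  P2 vs B: payoffs [4, 1] → best response X (payoff 4)
Mutual best responses: (A,Y), (B,X) → Nash equilibria.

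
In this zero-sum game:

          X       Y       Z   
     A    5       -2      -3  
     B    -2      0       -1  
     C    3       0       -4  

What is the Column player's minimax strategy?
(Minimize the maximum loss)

Column should play Z, value = -1

Work:
Column player minimizes Row's maximum payoff:
Column X: max payoff to Row = 5
Column Y: max payoff to Row = 0
Column Z: max payoff to Row = -1
Minimum is -1, achieved by column Z.
Minimax strategy: Z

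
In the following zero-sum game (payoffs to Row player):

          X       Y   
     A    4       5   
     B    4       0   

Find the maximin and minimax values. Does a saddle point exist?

Maximin = 4, Minimax = 4, Saddle: True

Work:
Row minimums: [4, 0] → maximin = 4
Column maximums: [4, 5] → minimax = 4
Saddle point exists! Game value = 4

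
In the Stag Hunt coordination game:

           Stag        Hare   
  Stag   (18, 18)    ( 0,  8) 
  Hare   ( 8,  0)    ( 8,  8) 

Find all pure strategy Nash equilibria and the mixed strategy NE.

Pure NE: (Stag, Stag) and (Hare, Hare); Mixed NE: p = 0.4444, q = 0.4444

Work:
Check pure NE:
(Stag, Stag): (18, 18) - no unilateral deviation beneficial
(Hare, Hare): (8, 8) - no unilateral deviation beneficial
Mixed NE: P1 plays Stag with p = 0.4444, P2 plays Stag with q = 0.4444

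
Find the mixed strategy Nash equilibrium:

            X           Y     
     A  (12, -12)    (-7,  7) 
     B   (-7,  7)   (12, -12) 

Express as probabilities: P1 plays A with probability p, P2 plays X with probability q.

p = 0.5, q = 0.5

Work:
Find probabilities that make opponent indifferent:
P2 chooses q to make P1 indifferent between A and B
P1 chooses p to make P2 indifferent between X and Y
Mixed NE: P1 plays (A: 0.5, B: 0.5), P2 plays (X: 0.5, Y: 0.5)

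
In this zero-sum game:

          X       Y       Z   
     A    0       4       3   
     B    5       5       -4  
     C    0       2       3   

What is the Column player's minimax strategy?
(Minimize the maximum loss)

Column should play Z, value = 3

Work:
Column player minimizes Row's maximum payoff:
Column X: max payoff to Row = 5
Column Y: max payoff to Row = 5
Column Z: max payoff to Row = 3
Minimum is 3, achieved by column Z.
Minimax strategy: Z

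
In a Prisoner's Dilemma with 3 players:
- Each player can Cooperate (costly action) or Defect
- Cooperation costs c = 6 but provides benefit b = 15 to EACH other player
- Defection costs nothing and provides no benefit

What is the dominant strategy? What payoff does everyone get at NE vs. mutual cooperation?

Dominant: Defect; NE payoff = 0; Coop payoff = 24

Work:
Defect dominates (saves cost c = 6, benefit to others is external)
NE: All defect → everyone gets 0
If all cooperate: each receives (2)×15 - 6 = 24
Social dilemma: 24 > 0 but NE gives 0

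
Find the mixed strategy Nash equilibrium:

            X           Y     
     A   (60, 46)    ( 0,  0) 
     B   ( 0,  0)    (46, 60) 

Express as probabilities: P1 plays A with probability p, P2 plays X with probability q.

p = 0.566, q = 0.434

Work:
Find probabilities that make opponent indifferent:
P2 chooses q to make P1 indifferent between A and B
P1 chooses p to make P2 indifferent between X and Y
Mixed NE: P1 plays (A: 0.566, B: 0.434), P2 plays (X: 0.434, Y: 0.566)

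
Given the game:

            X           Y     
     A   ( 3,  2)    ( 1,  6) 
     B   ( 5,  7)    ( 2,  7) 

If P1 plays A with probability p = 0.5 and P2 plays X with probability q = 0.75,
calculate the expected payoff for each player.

E[P1] = 3.375, E[P2] = 5.0

Work:
E[P1] = p·q·π₁(A,X) + p·(1-q)·π₁(A,Y) + (1-p)·q·π₁(B,X) + (1-p)·(1-q)·π₁(B,Y)
= 0.5·0.75·3 + 0.5·0.25·1 + 0.5·0.75·5 + 0.5·0.25·2
= 3.375

E[P2] = 5.0 (similar calculation)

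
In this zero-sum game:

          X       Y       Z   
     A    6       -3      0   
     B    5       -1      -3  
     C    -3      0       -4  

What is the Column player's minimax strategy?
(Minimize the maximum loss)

Column should play Y or Z (all achieve the minimum), value = 0

Work:
Column player minimizes Row's maximum payoff:
Column X: max payoff to Row = 6
Column Y: max payoff to Row = 0
Column Z: max payoff to Row = 0
Minimum is 0, achieved by columns Y, Z (tied).
Each of Y or Z is a minimax strategy.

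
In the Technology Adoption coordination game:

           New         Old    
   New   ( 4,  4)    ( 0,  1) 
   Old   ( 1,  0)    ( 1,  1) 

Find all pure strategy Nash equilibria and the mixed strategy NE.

Pure NE: (New, New) and (Old, Old); Mixed NE: p = 0.25, q = 0.25

Work:
Check pure NE:
(New, New): (4, 4) - no unilateral deviation beneficial
(Old, Old): (1, 1) - no unilateral deviation beneficial
Mixed NE: P1 plays New with p = 0.25, P2 plays New with q = 0.25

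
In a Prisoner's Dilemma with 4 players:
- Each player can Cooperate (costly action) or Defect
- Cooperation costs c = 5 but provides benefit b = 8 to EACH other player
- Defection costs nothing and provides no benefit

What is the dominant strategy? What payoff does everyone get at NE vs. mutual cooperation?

Dominant: Defect; NE payoff = 0; Coop payoff = 19

Work:
Defect dominates (saves cost c = 5, benefit to others is external)
NE: All defect → everyone gets 0
If all cooperate: each receives (3)×8 - 5 = 19
Social dilemma: 19 > 0 but NE gives 0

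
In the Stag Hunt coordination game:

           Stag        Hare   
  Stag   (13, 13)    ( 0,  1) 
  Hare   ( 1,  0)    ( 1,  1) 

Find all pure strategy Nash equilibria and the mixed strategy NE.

Pure NE: (Stag, Stag) and (Hare, Hare); Mixed NE: p = 0.0769, q = 0.0769

Work:
Check pure NE:
(Stag, Stag): (13, 13) - no unilateral deviation beneficial
(Hare, Hare): (1, 1) - no unilateral deviation beneficial
Mixed NE: P1 plays Stag with p = 0.0769, P2 plays Stag with q = 0.0769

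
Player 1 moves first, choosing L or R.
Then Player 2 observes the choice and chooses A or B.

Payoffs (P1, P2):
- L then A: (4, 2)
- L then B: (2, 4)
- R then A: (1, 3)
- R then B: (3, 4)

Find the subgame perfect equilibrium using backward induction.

P1 plays R, P2 plays B after L and B after R; Payoff (3, 4)

Work:
Backward induction:
After L: P2 chooses B → P1 gets 2
After R: P2 chooses B → P1 gets 3
P1 chooses R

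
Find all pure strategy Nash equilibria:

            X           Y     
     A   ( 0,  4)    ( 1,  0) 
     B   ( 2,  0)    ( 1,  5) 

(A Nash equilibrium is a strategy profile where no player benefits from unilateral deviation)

Nash equilibrium: (B, Y)

Work:
Best responses:
  P1 vs X: payoffs [0, 2] → best response B (payoff 2)
  P1 vs Y: payoffs [1, 1] → best response A/B (payoff 1)
  P2 vs A: payoffs [4, 0] → best response X (payoff 4)
  P2 vs B: payoffs [0, 5] → best response Y (payoff 5)
Mutual best responses: (B,Y) → Nash equilibria.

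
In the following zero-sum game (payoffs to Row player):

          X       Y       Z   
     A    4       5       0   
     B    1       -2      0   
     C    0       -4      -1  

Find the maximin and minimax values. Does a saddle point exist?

Maximin = 0, Minimax = 0, Saddle: True

Work:
Row minimums: [0, -2, -4] → maximin = 0
Column maximums: [4, 5, 0] → minimax = 0
Saddle point exists! Game value = 0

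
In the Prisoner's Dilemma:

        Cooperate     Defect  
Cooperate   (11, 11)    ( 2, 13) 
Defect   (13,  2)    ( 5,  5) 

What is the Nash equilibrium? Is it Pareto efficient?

(Defect, Defect) is NE; not Pareto efficient

Work:
Defect dominates Cooperate for both players:
If P2 cooperates: Defect (13) > Cooperate (11)
If P2 defects: Defect (5) > Cooperate (2)
NE: (Defect, Defect) with payoff (5, 5)
But (Cooperate, Cooperate) = (11, 11) Pareto dominates (5, 5)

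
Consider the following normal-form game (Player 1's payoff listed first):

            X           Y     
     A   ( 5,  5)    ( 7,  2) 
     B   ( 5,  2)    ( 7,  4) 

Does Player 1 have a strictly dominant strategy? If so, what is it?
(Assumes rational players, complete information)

No strictly dominant strategy exists for Player 1

Work:
A strategy strictly dominates another if it gives a strictly higher payoff against every opponent action. Compare each pair of P1's strategies column-by-column:
  A vs B: [5 vs 5, 7 vs 7] → A does not strictly dominate B (column X: 5 ≤ 5)
  B vs A: [5 vs 5, 7 vs 7] → B does not strictly dominate A (column X: 5 ≤ 5)
No single strategy strictly dominates all others → no strictly dominant strategy.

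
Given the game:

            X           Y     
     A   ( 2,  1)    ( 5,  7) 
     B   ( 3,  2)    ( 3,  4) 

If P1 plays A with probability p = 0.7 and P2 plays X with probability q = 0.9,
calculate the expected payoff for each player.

E[P1] = 2.51, E[P2] = 1.78

Work:
E[P1] = p·q·π₁(A,X) + p·(1-q)·π₁(A,Y) + (1-p)·q·π₁(B,X) + (1-p)·(1-q)·π₁(B,Y)
= 0.7·0.9·2 + 0.7·0.1·5 + 0.3·0.9·3 + 0.3·0.1·3
= 2.51

E[P2] = 1.78 (similar calculation)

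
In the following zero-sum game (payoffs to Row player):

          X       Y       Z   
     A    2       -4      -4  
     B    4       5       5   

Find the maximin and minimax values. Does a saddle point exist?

Maximin = 4, Minimax = 4, Saddle: True

Work:
Row minimums: [-4, 4] → maximin = 4
Column maximums: [4, 5, 5] → minimax = 4
Saddle point exists! Game value = 4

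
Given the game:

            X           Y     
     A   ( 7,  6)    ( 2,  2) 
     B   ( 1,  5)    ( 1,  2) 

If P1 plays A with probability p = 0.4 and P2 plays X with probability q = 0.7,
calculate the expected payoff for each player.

E[P1] = 2.8, E[P2] = 4.38

Work:
E[P1] = p·q·π₁(A,X) + p·(1-q)·π₁(A,Y) + (1-p)·q·π₁(B,X) + (1-p)·(1-q)·π₁(B,Y)
= 0.4·0.7·7 + 0.4·0.3·2 + 0.6·0.7·1 + 0.6·0.3·1
= 2.8

E[P2] = 4.38 (similar calculation)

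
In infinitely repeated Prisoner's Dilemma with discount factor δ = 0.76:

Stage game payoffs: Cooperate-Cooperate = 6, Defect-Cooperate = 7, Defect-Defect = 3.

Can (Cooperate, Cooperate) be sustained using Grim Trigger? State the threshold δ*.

δ* = 0.25; since δ = 0.76 ≥ 0.25, cooperation can be sustained

Work:
For Grim Trigger:
Cooperate forever: 6/(1-δ)
Defect then punished: 7 + 3·δ/(1-δ)
Need: 6/(1-δ) ≥ 7 + 3·δ/(1-δ)
Solving: δ ≥ (T-R)/(T-P) = (7-6)/(7-3) = 0.25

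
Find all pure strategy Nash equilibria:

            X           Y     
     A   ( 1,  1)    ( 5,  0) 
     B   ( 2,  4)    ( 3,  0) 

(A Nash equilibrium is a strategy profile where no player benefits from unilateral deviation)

Nash equilibrium: (B, X)

Work:
Best responses:
  P1 vs X: payoffs [1, 2] → best response B (payoff 2)
  P1 vs Y: payoffs [5, 3] → best response A (payoff 5)
  P2 vs A: payoffs [1, 0] → best response X (payoff 1)
  P2 vs B: payoffs [4, 0] → best response X (payoff 4)
Mutual best responses: (B,X) → Nash equilibria.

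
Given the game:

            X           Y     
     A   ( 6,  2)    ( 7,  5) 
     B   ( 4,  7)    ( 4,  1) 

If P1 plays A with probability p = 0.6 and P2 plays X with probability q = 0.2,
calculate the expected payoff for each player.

E[P1] = 5.68, E[P2] = 3.52

Work:
E[P1] = p·q·π₁(A,X) + p·(1-q)·π₁(A,Y) + (1-p)·q·π₁(B,X) + (1-p)·(1-q)·π₁(B,Y)
= 0.6·0.2·6 + 0.6·0.8·7 + 0.4·0.2·4 + 0.4·0.8·4
= 5.68

E[P2] = 3.52 (similar calculation)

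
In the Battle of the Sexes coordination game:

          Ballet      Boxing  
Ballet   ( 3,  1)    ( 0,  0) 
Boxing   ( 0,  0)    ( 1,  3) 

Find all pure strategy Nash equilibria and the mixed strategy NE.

Pure NE: (Ballet, Ballet) and (Boxing, Boxing); Mixed NE: p = 0.75, q = 0.25

Work:
Check pure NE:
(Ballet, Ballet): (3, 1) - no unilateral deviation beneficial
(Boxing, Boxing): (1, 3) - no unilateral deviation beneficial
Mixed NE: P1 plays Ballet with p = 0.75, P2 plays Ballet with q = 0.25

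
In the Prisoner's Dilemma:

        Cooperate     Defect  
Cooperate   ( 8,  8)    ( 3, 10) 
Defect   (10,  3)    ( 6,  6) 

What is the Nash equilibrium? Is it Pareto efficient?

(Defect, Defect) is NE; not Pareto efficient

Work:
Defect dominates Cooperate for both players:
If P2 cooperates: Defect (10) > Cooperate (8)
If P2 defects: Defect (6) > Cooperate (3)
NE: (Defect, Defect) with payoff (6, 6)
But (Cooperate, Cooperate) = (8, 8) Pareto dominates (6, 6)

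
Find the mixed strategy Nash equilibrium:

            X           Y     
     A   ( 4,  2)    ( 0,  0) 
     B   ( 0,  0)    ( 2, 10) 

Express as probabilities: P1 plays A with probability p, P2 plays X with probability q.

p = 0.8333, q = 0.3333

Work:
Find probabilities that make opponent indifferent:
P2 chooses q to make P1 indifferent between A and B
P1 chooses p to make P2 indifferent between X and Y
Mixed NE: P1 plays (A: 0.8333, B: 0.1667), P2 plays (X: 0.3333, Y: 0.6667)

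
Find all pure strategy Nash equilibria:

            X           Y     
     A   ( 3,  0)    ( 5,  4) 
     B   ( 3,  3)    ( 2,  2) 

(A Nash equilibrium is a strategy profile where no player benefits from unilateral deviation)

Nash equilibrium: (A, Y), (B, X)

Work:
Best responses:
  P1 vs X: payoffs [3, 3] → best response A/B (payoff 3)
  P1 vs Y: payoffs [5, 2] → best response A (payoff 5)
  P2 vs A: payoffs [0, 4] → best response Y (payoff 4)
  P2 vs B: payoffs [3, 2] → best response X (payoff 3)
Mutual best responses: (A,Y), (B,X) → Nash equilibria.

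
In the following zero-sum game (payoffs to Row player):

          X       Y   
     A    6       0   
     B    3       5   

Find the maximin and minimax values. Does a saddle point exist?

Maximin = 3, Minimax = 5, Saddle: False

Work:
Row minimums: [0, 3] → maximin = 3
Column maximums: [6, 5] → minimax = 5
No saddle point (maximin ≠ minimax). Mixed strategy needed.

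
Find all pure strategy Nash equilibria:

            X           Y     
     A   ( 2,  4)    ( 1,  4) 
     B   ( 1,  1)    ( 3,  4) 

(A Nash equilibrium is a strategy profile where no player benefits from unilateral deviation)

Nash equilibrium: (A, X), (B, Y)

Work:
Best responses:
  P1 vs X: payoffs [2, 1] → best response A (payoff 2)
  P1 vs Y: payoffs [1, 3] → best response B (payoff 3)
  P2 vs A: payoffs [4, 4] → best response X/Y (payoff 4)
  P2 vs B: payoffs [1, 4] → best response Y (payoff 4)
Mutual best responses: (A,X), (B,Y) → Nash equilibria.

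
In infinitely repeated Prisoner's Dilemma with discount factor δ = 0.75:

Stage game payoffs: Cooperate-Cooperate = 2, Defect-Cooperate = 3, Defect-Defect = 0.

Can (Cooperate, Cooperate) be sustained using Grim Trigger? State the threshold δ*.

δ* = 0.3333; since δ = 0.75 ≥ 0.3333, cooperation can be sustained

Work:
For Grim Trigger:
Cooperate forever: 2/(1-δ)
Defect then punished: 3 + 0·δ/(1-δ)
Need: 2/(1-δ) ≥ 3 + 0·δ/(1-δ)
Solving: δ ≥ (T-R)/(T-P) = (3-2)/(3-0) = 0.3333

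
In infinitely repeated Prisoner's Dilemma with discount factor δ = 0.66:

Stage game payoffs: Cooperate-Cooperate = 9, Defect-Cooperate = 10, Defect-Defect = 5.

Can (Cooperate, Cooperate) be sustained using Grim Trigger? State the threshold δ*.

δ* = 0.2; since δ = 0.66 ≥ 0.2, cooperation can be sustained

Work:
For Grim Trigger:
Cooperate forever: 9/(1-δ)
Defect then punished: 10 + 5·δ/(1-δ)
Need: 9/(1-δ) ≥ 10 + 5·δ/(1-δ)
Solving: δ ≥ (T-R)/(T-P) = (10-9)/(10-5) = 0.2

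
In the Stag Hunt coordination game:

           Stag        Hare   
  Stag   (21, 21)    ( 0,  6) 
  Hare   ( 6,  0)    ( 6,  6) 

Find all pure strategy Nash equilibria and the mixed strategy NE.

Pure NE: (Stag, Stag) and (Hare, Hare); Mixed NE: p = 0.2857, q = 0.2857

Work:
Check pure NE:
(Stag, Stag): (21, 21) - no unilateral deviation beneficial
(Hare, Hare): (6, 6) - no unilateral deviation beneficial
Mixed NE: P1 plays Stag with p = 0.2857, P2 plays Stag with q = 0.2857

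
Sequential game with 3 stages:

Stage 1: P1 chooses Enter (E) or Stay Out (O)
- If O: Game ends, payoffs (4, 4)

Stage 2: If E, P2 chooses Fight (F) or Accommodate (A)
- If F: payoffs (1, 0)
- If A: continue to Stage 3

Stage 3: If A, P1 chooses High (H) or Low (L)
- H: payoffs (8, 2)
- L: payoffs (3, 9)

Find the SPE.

SPE: (E, A, H); Outcome (8, 2)

Work:
Stage 3: P1 chooses H (8 vs 3)
Stage 2: P2: F->0, A->2 (anticipating H). Choose A
Stage 1: P1: O->4, E->8 (anticipating A, H). Choose E
SPE path: E -> A -> H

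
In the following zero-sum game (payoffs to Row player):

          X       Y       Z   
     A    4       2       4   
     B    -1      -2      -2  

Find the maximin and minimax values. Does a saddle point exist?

Maximin = 2, Minimax = 2, Saddle: True

Work:
Row minimums: [2, -2] → maximin = 2
Column maximums: [4, 2, 4] → minimax = 2
Saddle point exists! Game value = 2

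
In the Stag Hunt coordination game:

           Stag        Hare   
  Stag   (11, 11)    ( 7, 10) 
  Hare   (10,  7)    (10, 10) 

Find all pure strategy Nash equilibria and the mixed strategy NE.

Pure NE: (Stag, Stag) and (Hare, Hare); Mixed NE: p = 0.75, q = 0.75

Work:
Check pure NE:
(Stag, Stag): (11, 11) - no unilateral deviation beneficial
(Hare, Hare): (10, 10) - no unilateral deviation beneficial
Mixed NE: P1 plays Stag with p = 0.75, P2 plays Stag with q = 0.75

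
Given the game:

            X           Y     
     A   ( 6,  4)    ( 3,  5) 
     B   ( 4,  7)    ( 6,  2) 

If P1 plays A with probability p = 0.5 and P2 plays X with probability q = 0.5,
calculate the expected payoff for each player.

E[P1] = 4.75, E[P2] = 4.5

Work:
E[P1] = p·q·π₁(A,X) + p·(1-q)·π₁(A,Y) + (1-p)·q·π₁(B,X) + (1-p)·(1-q)·π₁(B,Y)
= 0.5·0.5·6 + 0.5·0.5·3 + 0.5·0.5·4 + 0.5·0.5·6
= 4.75

E[P2] = 4.5 (similar calculation)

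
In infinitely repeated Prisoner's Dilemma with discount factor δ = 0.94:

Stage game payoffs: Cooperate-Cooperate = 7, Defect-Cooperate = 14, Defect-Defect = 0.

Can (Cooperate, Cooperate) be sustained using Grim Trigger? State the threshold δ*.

δ* = 0.5; since δ = 0.94 ≥ 0.5, cooperation can be sustained

Work:
For Grim Trigger:
Cooperate forever: 7/(1-δ)
Defect then punished: 14 + 0·δ/(1-δ)
Need: 7/(1-δ) ≥ 14 + 0·δ/(1-δ)
Solving: δ ≥ (T-R)/(T-P) = (14-7)/(14-0) = 0.5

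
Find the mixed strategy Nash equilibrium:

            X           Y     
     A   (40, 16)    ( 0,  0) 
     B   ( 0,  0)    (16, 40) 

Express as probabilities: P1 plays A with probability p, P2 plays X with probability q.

p = 0.7143, q = 0.2857

Work:
Find probabilities that make opponent indifferent:
P2 chooses q to make P1 indifferent between A and B
P1 chooses p to make P2 indifferent between X and Y
Mixed NE: P1 plays (A: 0.7143, B: 0.2857), P2 plays (X: 0.2857, Y: 0.7143)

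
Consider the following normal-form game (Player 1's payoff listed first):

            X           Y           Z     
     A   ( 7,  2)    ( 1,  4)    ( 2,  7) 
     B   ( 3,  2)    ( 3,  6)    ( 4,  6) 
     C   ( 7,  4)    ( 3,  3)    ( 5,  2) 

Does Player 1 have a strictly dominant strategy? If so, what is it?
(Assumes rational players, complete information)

No strictly dominant strategy exists for Player 1

Work:
A strategy strictly dominates another if it gives a strictly higher payoff against every opponent action. Compare each pair of P1's strategies column-by-column:
  A vs B: [7 vs 3, 1 vs 3, 2 vs 4] → A does not strictly dominate B (column Y: 1 ≤ 3)
  A vs C: [7 vs 7, 1 vs 3, 2 vs 5] → A does not strictly dominate C (column X: 7 ≤ 7)
  B vs A: [3 vs 7, 3 vs 1, 4 vs 2] → B does not strictly dominate A (column X: 3 ≤ 7)
  B vs C: [3 vs 7, 3 vs 3, 4 vs 5] → B does not strictly dominate C (column X: 3 ≤ 7)
  C vs A: [7 vs 7, 3 vs 1, 5 vs 2] → C does not strictly dominate A (column X: 7 ≤ 7)
  C vs B: [7 vs 3, 3 vs 3, 5 vs 4] → C does not strictly dominate B (column Y: 3 ≤ 3)
No single strategy strictly dominates all others → no strictly dominant strategy.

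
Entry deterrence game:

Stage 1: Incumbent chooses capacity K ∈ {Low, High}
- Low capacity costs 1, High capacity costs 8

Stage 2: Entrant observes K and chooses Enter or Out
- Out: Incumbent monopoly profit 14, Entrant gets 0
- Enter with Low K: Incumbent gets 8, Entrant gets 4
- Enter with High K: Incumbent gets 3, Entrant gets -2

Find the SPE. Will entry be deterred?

SPE: (Low, Enter|Low, Out|High); Entry not deterred. Incumbent net profit = 7, Entrant gets 4

Work:
After Low K: Entrant enters (4 > 0)
After High K: Entrant stays out (-2 < 0)
Incumbent: Low → 8−1=7, High → 14−8=6
Incumbent chooses Low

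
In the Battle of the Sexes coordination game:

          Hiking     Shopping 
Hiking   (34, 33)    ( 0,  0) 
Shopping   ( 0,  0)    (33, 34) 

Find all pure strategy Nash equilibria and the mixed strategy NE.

Pure NE: (Hiking, Hiking) and (Shopping, Shopping); Mixed NE: p = 0.5075, q = 0.4925

Work:
Check pure NE:
(Hiking, Hiking): (34, 33) - no unilateral deviation beneficial
(Shopping, Shopping): (33, 34) - no unilateral deviation beneficial
Mixed NE: P1 plays Hiking with p = 0.5075, P2 plays Hiking with q = 0.4925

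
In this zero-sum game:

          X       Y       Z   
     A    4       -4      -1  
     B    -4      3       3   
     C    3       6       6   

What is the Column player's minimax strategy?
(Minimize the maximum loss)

Column should play X, value = 4

Work:
Column player minimizes Row's maximum payoff:
Column X: max payoff to Row = 4
Column Y: max payoff to Row = 6
Column Z: max payoff to Row = 6
Minimum is 4, achieved by column X.
Minimax strategy: X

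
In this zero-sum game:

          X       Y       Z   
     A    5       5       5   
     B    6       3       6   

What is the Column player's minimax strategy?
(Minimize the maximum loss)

Column should play Y, value = 5

Work:
Column player minimizes Row's maximum payoff:
Column X: max payoff to Row = 6
Column Y: max payoff to Row = 5
Column Z: max payoff to Row = 6
Minimum is 5, achieved by column Y.
Minimax strategy: Y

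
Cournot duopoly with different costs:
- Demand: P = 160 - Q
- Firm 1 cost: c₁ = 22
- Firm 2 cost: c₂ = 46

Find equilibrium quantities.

q₁* = 54.0, q₂* = 30.0

Work:
Reaction: q₁ = (160 - 22 - q₂)/2
Reaction: q₂ = (160 - 46 - q₁)/2
Solve simultaneously:
q₁* = (160 - 2×22 + 46)/3 = 54.0
q₂* = (160 - 2×46 + 22)/3 = 30.0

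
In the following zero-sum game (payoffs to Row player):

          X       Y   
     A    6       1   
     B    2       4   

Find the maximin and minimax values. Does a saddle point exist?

Maximin = 2, Minimax = 4, Saddle: False

Work:
Row minimums: [1, 2] → maximin = 2
Column maximums: [6, 4] → minimax = 4
No saddle point (maximin ≠ minimax). Mixed strategy needed.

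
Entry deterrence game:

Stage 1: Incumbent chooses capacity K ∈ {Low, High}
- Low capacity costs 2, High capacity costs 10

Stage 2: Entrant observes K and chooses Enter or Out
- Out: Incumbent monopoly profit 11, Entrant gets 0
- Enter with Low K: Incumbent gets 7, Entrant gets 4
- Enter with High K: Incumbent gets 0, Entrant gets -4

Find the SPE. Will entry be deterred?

SPE: (Low, Enter|Low, Out|High); Entry not deterred. Incumbent net profit = 5, Entrant gets 4

Work:
After Low K: Entrant enters (4 > 0)
After High K: Entrant stays out (-4 < 0)
Incumbent: Low → 7−2=5, High → 11−10=1
Incumbent chooses Low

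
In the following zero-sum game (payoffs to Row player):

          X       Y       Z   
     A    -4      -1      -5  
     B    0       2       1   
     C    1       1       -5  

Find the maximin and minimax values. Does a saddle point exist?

Maximin = 0, Minimax = 1, Saddle: False

Work:
Row minimums: [-5, 0, -5] → maximin = 0
Column maximums: [1, 2, 1] → minimax = 1
No saddle point (maximin ≠ minimax). Mixed strategy needed.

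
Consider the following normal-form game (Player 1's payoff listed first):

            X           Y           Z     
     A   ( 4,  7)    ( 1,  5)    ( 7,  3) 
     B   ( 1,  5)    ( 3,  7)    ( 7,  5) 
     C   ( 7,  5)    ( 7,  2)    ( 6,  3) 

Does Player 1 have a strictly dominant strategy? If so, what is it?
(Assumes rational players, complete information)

No strictly dominant strategy exists for Player 1

Work:
A strategy strictly dominates another if it gives a strictly higher payoff against every opponent action. Compare each pair of P1's strategies column-by-column:
  A vs B: [4 vs 1, 1 vs 3, 7 vs 7] → A does not strictly dominate B (column Y: 1 ≤ 3)
  A vs C: [4 vs 7, 1 vs 7, 7 vs 6] → A does not strictly dominate C (column X: 4 ≤ 7)
  B vs A: [1 vs 4, 3 vs 1, 7 vs 7] → B does not strictly dominate A (column X: 1 ≤ 4)
  B vs C: [1 vs 7, 3 vs 7, 7 vs 6] → B does not strictly dominate C (column X: 1 ≤ 7)
  C vs A: [7 vs 4, 7 vs 1, 6 vs 7] → C does not strictly dominate A (column Z: 6 ≤ 7)
  C vs B: [7 vs 1, 7 vs 3, 6 vs 7] → C does not strictly dominate B (column Z: 6 ≤ 7)
No single strategy strictly dominates all others → no strictly dominant strategy.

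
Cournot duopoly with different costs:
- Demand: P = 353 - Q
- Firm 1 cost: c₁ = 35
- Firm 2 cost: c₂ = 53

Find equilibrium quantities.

q₁* = 112.0, q₂* = 94.0

Work:
Reaction: q₁ = (353 - 35 - q₂)/2
Reaction: q₂ = (353 - 53 - q₁)/2
Solve simultaneously:
q₁* = (353 - 2×35 + 53)/3 = 112.0
q₂* = (353 - 2×53 + 35)/3 = 94.0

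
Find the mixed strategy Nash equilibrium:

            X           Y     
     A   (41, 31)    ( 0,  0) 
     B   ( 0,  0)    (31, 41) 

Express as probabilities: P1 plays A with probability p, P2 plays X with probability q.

p = 0.5694, q = 0.4306

Work:
Find probabilities that make opponent indifferent:
P2 chooses q to make P1 indifferent between A and B
P1 chooses p to make P2 indifferent between X and Y
Mixed NE: P1 plays (A: 0.5694, B: 0.4306), P2 plays (X: 0.4306, Y: 0.5694)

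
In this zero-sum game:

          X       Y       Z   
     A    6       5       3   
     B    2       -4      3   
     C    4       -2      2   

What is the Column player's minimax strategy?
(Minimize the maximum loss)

Column should play Z, value = 3

Work:
Column player minimizes Row's maximum payoff:
Column X: max payoff to Row = 6
Column Y: max payoff to Row = 5
Column Z: max payoff to Row = 3
Minimum is 3, achieved by column Z.
Minimax strategy: Z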